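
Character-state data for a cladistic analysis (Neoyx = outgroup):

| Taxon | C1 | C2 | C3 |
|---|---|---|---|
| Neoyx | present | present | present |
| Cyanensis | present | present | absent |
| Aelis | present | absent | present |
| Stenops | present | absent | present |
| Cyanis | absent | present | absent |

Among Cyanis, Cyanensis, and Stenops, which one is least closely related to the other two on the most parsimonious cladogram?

The outgroup has state 'present' for every character, so 'absent' is the derived state throughout.
C1 (derived state 'absent') is unique to Cyanis (autapomorphy; uninformative for grouping).
C2 (derived state 'absent') is shared by Aelis and Stenops — a synapomorphy uniting that clade.
C3: derived state 'absent' in Cyanensis and Cyanis only — synapomorphy for {Cyanensis, Cyanis}.
Most parsimonious ingroup topology: ((Cyanensis,Cyanis),(Aelis,Stenops)).
Cyanensis and Cyanis share a more recent common ancestor with each other than either does with Stenops, so Stenops is the least closely related of the three.

Stenops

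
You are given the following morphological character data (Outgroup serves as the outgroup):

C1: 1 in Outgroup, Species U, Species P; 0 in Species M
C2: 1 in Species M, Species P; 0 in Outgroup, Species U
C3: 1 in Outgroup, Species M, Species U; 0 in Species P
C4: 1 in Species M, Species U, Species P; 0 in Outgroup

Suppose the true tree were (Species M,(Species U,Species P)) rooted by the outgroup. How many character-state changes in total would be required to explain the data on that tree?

5

Map each character onto (Species M,(Species U,Species P)) (rooted by Outgroup) and count the minimum state changes it requires (Fitch parsimony):
C1: 1; C2: 2; C3: 1; C4: 1.
Total tree length = 5.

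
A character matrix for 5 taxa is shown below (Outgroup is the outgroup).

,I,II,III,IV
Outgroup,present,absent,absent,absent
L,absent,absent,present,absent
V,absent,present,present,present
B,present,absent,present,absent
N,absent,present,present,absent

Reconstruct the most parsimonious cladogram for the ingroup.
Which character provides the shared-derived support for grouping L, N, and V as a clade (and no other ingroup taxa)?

Character polarity is set by the outgroup: the derived state is whichever differs from the outgroup's state, so for I the derived state is 'absent', and for the remaining characters it is 'present'.
I: derived state 'absent' in L, N, and V only — synapomorphy for {L, N, V}.
Only N and V show the derived state 'present' for II, supporting them as a clade.
All ingroup taxa share the derived state 'present' for III; it defines the ingroup but does not resolve relationships within it.
IV (derived state 'present') is unique to V (autapomorphy; uninformative for grouping).
Most parsimonious ingroup topology: ((L,(V,N)),B).
The clade {L, N, V} is supported by I: its derived state 'absent' occurs in exactly those taxa and in no other taxon (including the outgroup).

I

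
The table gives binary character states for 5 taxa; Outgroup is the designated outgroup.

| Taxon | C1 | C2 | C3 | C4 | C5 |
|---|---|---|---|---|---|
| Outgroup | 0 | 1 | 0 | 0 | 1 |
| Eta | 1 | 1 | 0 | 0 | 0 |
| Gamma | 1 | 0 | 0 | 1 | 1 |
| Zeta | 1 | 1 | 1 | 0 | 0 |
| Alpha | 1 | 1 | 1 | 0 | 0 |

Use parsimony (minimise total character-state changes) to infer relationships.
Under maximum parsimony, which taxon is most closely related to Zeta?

Character polarity is set by the outgroup: the derived state is whichever differs from the outgroup's state, so for C2, C5 the derived state is '0', and for the remaining characters it is '1'.
C1 (derived state '1') is shared by all ingroup taxa — unites the whole ingroup.
C2 (derived state '0') is unique to Gamma (autapomorphy; uninformative for grouping).
C3: derived state '1' in Alpha and Zeta only — synapomorphy for {Alpha, Zeta}.
C4 (derived state '1') is unique to Gamma (autapomorphy; uninformative for grouping).
Only Alpha, Eta, and Zeta show the derived state '0' for C5, supporting them as a clade.
Most parsimonious ingroup topology: ((Eta,(Zeta,Alpha)),Gamma).
Zeta and Alpha form a cherry on this tree, so they are sister taxa.

Alpha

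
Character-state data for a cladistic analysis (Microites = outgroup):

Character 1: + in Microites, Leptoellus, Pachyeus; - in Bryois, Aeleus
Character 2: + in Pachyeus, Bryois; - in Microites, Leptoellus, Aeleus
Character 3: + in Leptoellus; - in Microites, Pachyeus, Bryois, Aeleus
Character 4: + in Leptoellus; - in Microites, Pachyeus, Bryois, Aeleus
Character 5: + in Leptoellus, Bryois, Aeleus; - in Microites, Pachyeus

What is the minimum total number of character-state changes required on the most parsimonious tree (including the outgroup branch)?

Character polarity is set by the outgroup: the derived state is whichever differs from the outgroup's state, so for Character 1 the derived state is '-', and for the remaining characters it is '+'.
Only Aeleus and Bryois show the derived state '-' for Character 1, supporting them as a clade.
Character 2 (state '+') occurs in Bryois and Pachyeus but conflicts with the nesting implied by the other characters — most parsimoniously interpreted as homoplasy.
Character 3 (derived state '+') is unique to Leptoellus (autapomorphy; uninformative for grouping).
Character 4 (derived state '+') is unique to Leptoellus (autapomorphy; uninformative for grouping).
Only Aeleus, Bryois, and Leptoellus show the derived state '+' for Character 5, supporting them as a clade.
Most parsimonious ingroup topology: ((Leptoellus,(Bryois,Aeleus)),Pachyeus).
Changes per character on this tree: Character 1: 1; Character 2: 2; Character 3: 1; Character 4: 1; Character 5: 1.
Total = 6.

6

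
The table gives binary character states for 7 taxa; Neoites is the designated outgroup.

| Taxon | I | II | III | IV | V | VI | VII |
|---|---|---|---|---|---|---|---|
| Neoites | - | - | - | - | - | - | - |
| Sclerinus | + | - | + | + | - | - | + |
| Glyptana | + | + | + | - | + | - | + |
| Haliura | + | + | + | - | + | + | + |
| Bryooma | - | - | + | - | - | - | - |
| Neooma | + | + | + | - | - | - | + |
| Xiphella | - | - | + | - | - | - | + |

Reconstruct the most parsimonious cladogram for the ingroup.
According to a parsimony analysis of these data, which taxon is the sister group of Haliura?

The outgroup has state '-' for every character, so '+' is the derived state throughout.
I: derived state '+' in Glyptana, Haliura, Neooma, and Sclerinus only — synapomorphy for {Glyptana, Haliura, Neooma, Sclerinus}.
Only Glyptana, Haliura, and Neooma show the derived state '+' for II, supporting them as a clade.
III (derived state '+') is shared by all ingroup taxa — unites the whole ingroup.
IV (derived state '+') is unique to Sclerinus (autapomorphy; uninformative for grouping).
Only Glyptana and Haliura show the derived state '+' for V, supporting them as a clade.
VI: derived state '+' in Haliura only — an autapomorphy, so it tells us nothing about relationships among taxa.
VII (derived state '+') is shared by Glyptana, Haliura, Neooma, Sclerinus, and Xiphella — a synapomorphy uniting that clade.
Most parsimonious ingroup topology: (((Sclerinus,((Glyptana,Haliura),Neooma)),Xiphella),Bryooma).
Haliura and Glyptana form a cherry on this tree, so they are sister taxa.

Glyptana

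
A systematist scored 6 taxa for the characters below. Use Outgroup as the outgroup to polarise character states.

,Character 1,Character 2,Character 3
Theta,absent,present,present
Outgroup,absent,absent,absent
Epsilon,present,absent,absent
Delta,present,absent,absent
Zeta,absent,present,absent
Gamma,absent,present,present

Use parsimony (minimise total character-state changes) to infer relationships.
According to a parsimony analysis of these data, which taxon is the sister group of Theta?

Gamma

The outgroup has state 'absent' for every character, so 'present' is the derived state throughout.
Character 1 (derived state 'present') is shared by Delta and Epsilon — a synapomorphy uniting that clade.
Only Gamma, Theta, and Zeta show the derived state 'present' for Character 2, supporting them as a clade.
Character 3: derived state 'present' in Gamma and Theta only — synapomorphy for {Gamma, Theta}.
Most parsimonious ingroup topology: (((Theta,Gamma),Zeta),(Epsilon,Delta)).
Theta and Gamma form a cherry on this tree, so they are sister taxa.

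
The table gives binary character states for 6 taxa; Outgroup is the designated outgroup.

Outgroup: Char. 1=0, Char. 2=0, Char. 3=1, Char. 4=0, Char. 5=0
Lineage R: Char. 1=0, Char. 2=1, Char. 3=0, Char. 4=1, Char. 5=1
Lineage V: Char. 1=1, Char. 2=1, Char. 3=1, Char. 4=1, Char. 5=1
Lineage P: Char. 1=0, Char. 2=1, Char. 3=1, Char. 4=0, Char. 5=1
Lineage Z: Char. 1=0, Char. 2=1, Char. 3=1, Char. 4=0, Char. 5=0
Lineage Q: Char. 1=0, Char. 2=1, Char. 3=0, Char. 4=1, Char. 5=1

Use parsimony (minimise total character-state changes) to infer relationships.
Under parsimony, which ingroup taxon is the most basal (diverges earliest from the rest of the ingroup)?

Character polarity is set by the outgroup: the derived state is whichever differs from the outgroup's state, so for Char. 3 the derived state is '0', and for the remaining characters it is '1'.
Char. 1: derived state '1' in Lineage V only — an autapomorphy, so it tells us nothing about relationships among taxa.
Char. 2 (derived state '1') is shared by all ingroup taxa — unites the whole ingroup.
Only Lineage Q and Lineage R show the derived state '0' for Char. 3, supporting them as a clade.
Only Lineage Q, Lineage R, and Lineage V show the derived state '1' for Char. 4, supporting them as a clade.
Char. 5: derived state '1' in Lineage P, Lineage Q, Lineage R, and Lineage V only — synapomorphy for {Lineage P, Lineage Q, Lineage R, Lineage V}.
Most parsimonious ingroup topology: ((((Lineage R,Lineage Q),Lineage V),Lineage P),Lineage Z).
Lineage Z is sister to the clade containing all other ingroup taxa, so it is the earliest-diverging (most basal) ingroup lineage.

Lineage Z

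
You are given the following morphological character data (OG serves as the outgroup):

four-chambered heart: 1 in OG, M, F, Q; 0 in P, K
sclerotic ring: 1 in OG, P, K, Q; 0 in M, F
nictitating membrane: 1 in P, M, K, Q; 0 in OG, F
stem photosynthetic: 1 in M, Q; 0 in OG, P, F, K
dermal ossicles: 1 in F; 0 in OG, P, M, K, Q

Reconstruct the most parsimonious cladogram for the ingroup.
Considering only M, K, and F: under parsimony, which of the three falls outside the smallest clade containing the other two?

Character polarity is set by the outgroup: the derived state is whichever differs from the outgroup's state, so for four-chambered heart, sclerotic ring the derived state is '0', and for the remaining characters it is '1'.
four-chambered heart (derived state '0') is shared by K and P — a synapomorphy uniting that clade.
sclerotic ring groups F and M, which is incompatible with the clades supported by the remaining characters; treating it as convergent (homoplasy) costs fewer steps than any alternative tree.
Only K, M, P, and Q show the derived state '1' for nictitating membrane, supporting them as a clade.
Only M and Q show the derived state '1' for stem photosynthetic, supporting them as a clade.
dermal ossicles: derived state '1' in F only — an autapomorphy, so it tells us nothing about relationships among taxa.
Most parsimonious ingroup topology: (((P,K),(M,Q)),F).
K and M share a more recent common ancestor with each other than either does with F, so F is the least closely related of the three.

F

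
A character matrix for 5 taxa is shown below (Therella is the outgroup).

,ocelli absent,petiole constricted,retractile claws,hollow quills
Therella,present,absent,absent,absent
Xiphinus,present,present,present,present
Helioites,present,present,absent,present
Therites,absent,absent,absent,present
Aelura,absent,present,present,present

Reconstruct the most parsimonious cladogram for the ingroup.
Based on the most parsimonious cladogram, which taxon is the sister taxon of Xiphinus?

Aelura

Character polarity is set by the outgroup: the derived state is whichever differs from the outgroup's state, so for ocelli absent the derived state is 'absent', and for the remaining characters it is 'present'.
ocelli absent groups Aelura and Therites, which is incompatible with the clades supported by the remaining characters; treating it as convergent (homoplasy) costs fewer steps than any alternative tree.
petiole constricted (derived state 'present') is shared by Aelura, Helioites, and Xiphinus — a synapomorphy uniting that clade.
retractile claws: derived state 'present' in Aelura and Xiphinus only — synapomorphy for {Aelura, Xiphinus}.
hollow quills (derived state 'present') is shared by all ingroup taxa — unites the whole ingroup.
Most parsimonious ingroup topology: (((Xiphinus,Aelura),Helioites),Therites).
Xiphinus and Aelura form a cherry on this tree, so they are sister taxa.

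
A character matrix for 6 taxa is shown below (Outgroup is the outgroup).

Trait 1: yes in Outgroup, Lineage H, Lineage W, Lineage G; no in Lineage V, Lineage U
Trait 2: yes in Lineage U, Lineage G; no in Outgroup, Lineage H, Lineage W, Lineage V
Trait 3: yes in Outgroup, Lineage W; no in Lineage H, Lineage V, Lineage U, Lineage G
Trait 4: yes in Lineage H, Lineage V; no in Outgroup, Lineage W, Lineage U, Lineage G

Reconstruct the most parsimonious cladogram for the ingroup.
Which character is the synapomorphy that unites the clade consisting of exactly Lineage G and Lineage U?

Character polarity is set by the outgroup: the derived state is whichever differs from the outgroup's state, so for Trait 1, Trait 3 the derived state is 'no', and for the remaining characters it is 'yes'.
Trait 1 groups Lineage U and Lineage V, which is incompatible with the clades supported by the remaining characters; treating it as convergent (homoplasy) costs fewer steps than any alternative tree.
Trait 2: derived state 'yes' in Lineage G and Lineage U only — synapomorphy for {Lineage G, Lineage U}.
Only Lineage G, Lineage H, Lineage U, and Lineage V show the derived state 'no' for Trait 3, supporting them as a clade.
Trait 4: derived state 'yes' in Lineage H and Lineage V only — synapomorphy for {Lineage H, Lineage V}.
Most parsimonious ingroup topology: (((Lineage H,Lineage V),(Lineage U,Lineage G)),Lineage W).
The clade {Lineage G, Lineage U} is supported by Trait 2: its derived state 'yes' occurs in exactly those taxa and in no other taxon (including the outgroup).

Trait 2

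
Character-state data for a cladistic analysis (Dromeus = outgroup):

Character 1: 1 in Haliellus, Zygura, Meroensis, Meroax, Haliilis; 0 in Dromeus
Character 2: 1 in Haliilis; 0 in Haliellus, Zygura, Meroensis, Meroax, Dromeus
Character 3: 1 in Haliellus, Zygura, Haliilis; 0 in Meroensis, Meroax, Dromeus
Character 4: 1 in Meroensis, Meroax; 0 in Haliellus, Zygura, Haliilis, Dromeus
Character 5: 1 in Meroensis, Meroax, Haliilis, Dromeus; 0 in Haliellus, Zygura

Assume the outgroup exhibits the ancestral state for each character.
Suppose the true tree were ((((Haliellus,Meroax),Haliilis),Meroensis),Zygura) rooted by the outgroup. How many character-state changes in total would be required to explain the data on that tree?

9

Map each character onto ((((Haliellus,Meroax),Haliilis),Meroensis),Zygura) (rooted by Dromeus) and count the minimum state changes it requires (Fitch parsimony):
Character 1: 1; Character 2: 1; Character 3: 3; Character 4: 2; Character 5: 2.
Total tree length = 9.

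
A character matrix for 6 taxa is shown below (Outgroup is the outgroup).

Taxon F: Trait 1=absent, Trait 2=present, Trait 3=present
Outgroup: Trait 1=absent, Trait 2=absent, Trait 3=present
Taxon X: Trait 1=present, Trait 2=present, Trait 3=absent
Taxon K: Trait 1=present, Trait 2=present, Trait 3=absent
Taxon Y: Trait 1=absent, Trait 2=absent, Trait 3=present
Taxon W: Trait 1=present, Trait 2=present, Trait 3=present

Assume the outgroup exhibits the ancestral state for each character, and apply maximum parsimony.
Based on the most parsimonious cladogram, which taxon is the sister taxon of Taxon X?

Taxon K

Character polarity is set by the outgroup: the derived state is whichever differs from the outgroup's state, so for Trait 3 the derived state is 'absent', and for the remaining characters it is 'present'.
Only Taxon K, Taxon W, and Taxon X show the derived state 'present' for Trait 1, supporting them as a clade.
Only Taxon F, Taxon K, Taxon W, and Taxon X show the derived state 'present' for Trait 2, supporting them as a clade.
Only Taxon K and Taxon X show the derived state 'absent' for Trait 3, supporting them as a clade.
Most parsimonious ingroup topology: (Taxon Y,(((Taxon X,Taxon K),Taxon W),Taxon F)).
Taxon X and Taxon K form a cherry on this tree, so they are sister taxa.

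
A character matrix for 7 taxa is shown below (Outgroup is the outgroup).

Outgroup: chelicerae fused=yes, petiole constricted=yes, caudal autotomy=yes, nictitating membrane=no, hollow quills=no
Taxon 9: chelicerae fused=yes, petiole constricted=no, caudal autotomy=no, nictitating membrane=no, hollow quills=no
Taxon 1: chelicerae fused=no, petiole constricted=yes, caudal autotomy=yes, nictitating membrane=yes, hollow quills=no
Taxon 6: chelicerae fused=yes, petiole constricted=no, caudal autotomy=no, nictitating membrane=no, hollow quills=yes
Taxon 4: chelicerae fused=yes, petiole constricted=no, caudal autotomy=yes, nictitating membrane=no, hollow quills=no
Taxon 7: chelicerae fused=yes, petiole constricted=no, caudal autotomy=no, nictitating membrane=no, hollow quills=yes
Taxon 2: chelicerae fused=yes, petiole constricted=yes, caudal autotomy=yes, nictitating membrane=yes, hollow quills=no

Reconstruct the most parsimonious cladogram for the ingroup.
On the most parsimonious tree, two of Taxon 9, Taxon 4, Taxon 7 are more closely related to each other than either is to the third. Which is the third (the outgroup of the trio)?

Taxon 4

Character polarity is set by the outgroup: the derived state is whichever differs from the outgroup's state, so for chelicerae fused, petiole constricted, caudal autotomy the derived state is 'no', and for the remaining characters it is 'yes'.
chelicerae fused: derived state 'no' in Taxon 1 only — an autapomorphy, so it tells us nothing about relationships among taxa.
petiole constricted (derived state 'no') is shared by Taxon 4, Taxon 6, Taxon 7, and Taxon 9 — a synapomorphy uniting that clade.
Only Taxon 6, Taxon 7, and Taxon 9 show the derived state 'no' for caudal autotomy, supporting them as a clade.
Only Taxon 1 and Taxon 2 show the derived state 'yes' for nictitating membrane, supporting them as a clade.
Only Taxon 6 and Taxon 7 show the derived state 'yes' for hollow quills, supporting them as a clade.
Most parsimonious ingroup topology: (((Taxon 9,(Taxon 6,Taxon 7)),Taxon 4),(Taxon 1,Taxon 2)).
Taxon 9 and Taxon 7 share a more recent common ancestor with each other than either does with Taxon 4, so Taxon 4 is the least closely related of the three.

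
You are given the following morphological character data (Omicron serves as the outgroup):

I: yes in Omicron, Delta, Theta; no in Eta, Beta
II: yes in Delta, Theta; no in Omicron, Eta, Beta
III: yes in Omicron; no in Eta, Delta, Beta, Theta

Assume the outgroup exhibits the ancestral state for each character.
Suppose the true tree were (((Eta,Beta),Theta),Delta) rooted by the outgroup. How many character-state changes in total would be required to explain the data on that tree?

Map each character onto (((Eta,Beta),Theta),Delta) (rooted by Omicron) and count the minimum state changes it requires (Fitch parsimony):
I: 1; II: 2; III: 1.
Total tree length = 4.

4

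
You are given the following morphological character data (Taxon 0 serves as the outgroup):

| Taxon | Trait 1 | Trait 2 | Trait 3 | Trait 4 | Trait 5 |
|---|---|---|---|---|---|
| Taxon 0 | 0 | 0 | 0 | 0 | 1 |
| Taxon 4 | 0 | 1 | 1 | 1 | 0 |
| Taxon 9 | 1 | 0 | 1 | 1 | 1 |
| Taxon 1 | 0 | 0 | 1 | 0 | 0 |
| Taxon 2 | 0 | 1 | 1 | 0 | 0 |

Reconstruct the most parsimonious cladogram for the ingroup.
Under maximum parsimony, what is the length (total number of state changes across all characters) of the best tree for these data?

Character polarity is set by the outgroup: the derived state is whichever differs from the outgroup's state, so for Trait 5 the derived state is '0', and for the remaining characters it is '1'.
Trait 1 (derived state '1') is unique to Taxon 9 (autapomorphy; uninformative for grouping).
Trait 2 (derived state '1') is shared by Taxon 2 and Taxon 4 — a synapomorphy uniting that clade.
All ingroup taxa share the derived state '1' for Trait 3; it defines the ingroup but does not resolve relationships within it.
Trait 4 groups Taxon 4 and Taxon 9, which is incompatible with the clades supported by the remaining characters; treating it as convergent (homoplasy) costs fewer steps than any alternative tree.
Trait 5: derived state '0' in Taxon 1, Taxon 2, and Taxon 4 only — synapomorphy for {Taxon 1, Taxon 2, Taxon 4}.
Most parsimonious ingroup topology: (((Taxon 4,Taxon 2),Taxon 1),Taxon 9).
Changes per character on this tree: Trait 1: 1; Trait 2: 1; Trait 3: 1; Trait 4: 2; Trait 5: 1.
Total = 6.

6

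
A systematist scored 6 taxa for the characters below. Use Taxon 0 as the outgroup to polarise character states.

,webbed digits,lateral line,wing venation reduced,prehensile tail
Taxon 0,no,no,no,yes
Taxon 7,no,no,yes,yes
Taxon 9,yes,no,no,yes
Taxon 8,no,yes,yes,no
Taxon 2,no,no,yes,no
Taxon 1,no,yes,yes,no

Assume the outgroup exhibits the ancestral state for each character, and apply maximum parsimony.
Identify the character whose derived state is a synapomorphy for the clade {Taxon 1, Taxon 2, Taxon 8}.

Character polarity is set by the outgroup: the derived state is whichever differs from the outgroup's state, so for prehensile tail the derived state is 'no', and for the remaining characters it is 'yes'.
webbed digits (derived state 'yes') is unique to Taxon 9 (autapomorphy; uninformative for grouping).
lateral line (derived state 'yes') is shared by Taxon 1 and Taxon 8 — a synapomorphy uniting that clade.
wing venation reduced: derived state 'yes' in Taxon 1, Taxon 2, Taxon 7, and Taxon 8 only — synapomorphy for {Taxon 1, Taxon 2, Taxon 7, Taxon 8}.
Only Taxon 1, Taxon 2, and Taxon 8 show the derived state 'no' for prehensile tail, supporting them as a clade.
Most parsimonious ingroup topology: ((Taxon 7,((Taxon 8,Taxon 1),Taxon 2)),Taxon 9).
The clade {Taxon 1, Taxon 2, Taxon 8} is supported by prehensile tail: its derived state 'no' occurs in exactly those taxa and in no other taxon (including the outgroup).

prehensile tail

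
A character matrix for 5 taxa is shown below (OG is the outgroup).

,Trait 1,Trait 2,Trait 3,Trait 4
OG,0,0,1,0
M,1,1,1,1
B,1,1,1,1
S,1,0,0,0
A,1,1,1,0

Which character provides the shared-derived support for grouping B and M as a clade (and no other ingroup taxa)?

Character polarity is set by the outgroup: the derived state is whichever differs from the outgroup's state, so for Trait 3 the derived state is '0', and for the remaining characters it is '1'.
Trait 1 (derived state '1') is shared by all ingroup taxa — unites the whole ingroup.
Trait 2: derived state '1' in A, B, and M only — synapomorphy for {A, B, M}.
Trait 3: derived state '0' in S only — an autapomorphy, so it tells us nothing about relationships among taxa.
Trait 4: derived state '1' in B and M only — synapomorphy for {B, M}.
Most parsimonious ingroup topology: (((M,B),A),S).
The clade {B, M} is supported by Trait 4: its derived state '1' occurs in exactly those taxa and in no other taxon (including the outgroup).

Trait 4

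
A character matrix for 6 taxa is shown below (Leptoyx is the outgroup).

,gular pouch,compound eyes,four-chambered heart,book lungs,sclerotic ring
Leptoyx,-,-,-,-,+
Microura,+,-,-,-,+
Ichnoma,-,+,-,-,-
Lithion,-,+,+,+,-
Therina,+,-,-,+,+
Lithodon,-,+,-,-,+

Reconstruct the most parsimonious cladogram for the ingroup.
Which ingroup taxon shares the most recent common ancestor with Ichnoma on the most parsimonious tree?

Character polarity is set by the outgroup: the derived state is whichever differs from the outgroup's state, so for sclerotic ring the derived state is '-', and for the remaining characters it is '+'.
gular pouch: derived state '+' in Microura and Therina only — synapomorphy for {Microura, Therina}.
compound eyes: derived state '+' in Ichnoma, Lithion, and Lithodon only — synapomorphy for {Ichnoma, Lithion, Lithodon}.
four-chambered heart: derived state '+' in Lithion only — an autapomorphy, so it tells us nothing about relationships among taxa.
book lungs groups Lithion and Therina, which is incompatible with the clades supported by the remaining characters; treating it as convergent (homoplasy) costs fewer steps than any alternative tree.
Only Ichnoma and Lithion show the derived state '-' for sclerotic ring, supporting them as a clade.
Most parsimonious ingroup topology: ((Microura,Therina),((Ichnoma,Lithion),Lithodon)).
Ichnoma and Lithion form a cherry on this tree, so they are sister taxa.

Lithion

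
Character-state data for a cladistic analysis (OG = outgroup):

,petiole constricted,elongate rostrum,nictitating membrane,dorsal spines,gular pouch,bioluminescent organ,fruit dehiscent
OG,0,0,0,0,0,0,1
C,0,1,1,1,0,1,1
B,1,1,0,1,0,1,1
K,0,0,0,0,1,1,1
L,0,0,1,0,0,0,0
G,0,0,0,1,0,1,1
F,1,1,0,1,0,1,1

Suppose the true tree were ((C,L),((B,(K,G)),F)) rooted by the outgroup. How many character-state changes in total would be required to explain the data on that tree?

Map each character onto ((C,L),((B,(K,G)),F)) (rooted by OG) and count the minimum state changes it requires (Fitch parsimony):
petiole constricted: 2; elongate rostrum: 3; nictitating membrane: 1; dorsal spines: 3; gular pouch: 1; bioluminescent organ: 2; fruit dehiscent: 1.
Total tree length = 13.

13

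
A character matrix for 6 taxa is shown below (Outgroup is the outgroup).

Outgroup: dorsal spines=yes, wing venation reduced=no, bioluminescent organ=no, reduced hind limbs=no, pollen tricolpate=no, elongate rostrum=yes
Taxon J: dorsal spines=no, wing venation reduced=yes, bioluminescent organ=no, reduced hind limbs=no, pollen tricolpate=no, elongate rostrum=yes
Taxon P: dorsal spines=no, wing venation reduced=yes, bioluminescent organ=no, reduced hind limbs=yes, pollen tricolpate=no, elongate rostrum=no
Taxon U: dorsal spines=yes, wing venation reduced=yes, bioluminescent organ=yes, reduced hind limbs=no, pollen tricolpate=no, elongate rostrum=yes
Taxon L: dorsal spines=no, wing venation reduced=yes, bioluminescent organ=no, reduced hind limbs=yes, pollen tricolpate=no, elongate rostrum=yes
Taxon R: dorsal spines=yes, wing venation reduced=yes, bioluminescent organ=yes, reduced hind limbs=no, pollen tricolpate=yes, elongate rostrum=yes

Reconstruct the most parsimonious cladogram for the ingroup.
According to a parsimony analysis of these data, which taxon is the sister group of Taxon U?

Character polarity is set by the outgroup: the derived state is whichever differs from the outgroup's state, so for dorsal spines, elongate rostrum the derived state is 'no', and for the remaining characters it is 'yes'.
dorsal spines: derived state 'no' in Taxon J, Taxon L, and Taxon P only — synapomorphy for {Taxon J, Taxon L, Taxon P}.
All ingroup taxa share the derived state 'yes' for wing venation reduced; it defines the ingroup but does not resolve relationships within it.
Only Taxon R and Taxon U show the derived state 'yes' for bioluminescent organ, supporting them as a clade.
reduced hind limbs (derived state 'yes') is shared by Taxon L and Taxon P — a synapomorphy uniting that clade.
pollen tricolpate (derived state 'yes') is unique to Taxon R (autapomorphy; uninformative for grouping).
elongate rostrum: derived state 'no' in Taxon P only — an autapomorphy, so it tells us nothing about relationships among taxa.
Most parsimonious ingroup topology: ((Taxon J,(Taxon P,Taxon L)),(Taxon U,Taxon R)).
Taxon U and Taxon R form a cherry on this tree, so they are sister taxa.

Taxon R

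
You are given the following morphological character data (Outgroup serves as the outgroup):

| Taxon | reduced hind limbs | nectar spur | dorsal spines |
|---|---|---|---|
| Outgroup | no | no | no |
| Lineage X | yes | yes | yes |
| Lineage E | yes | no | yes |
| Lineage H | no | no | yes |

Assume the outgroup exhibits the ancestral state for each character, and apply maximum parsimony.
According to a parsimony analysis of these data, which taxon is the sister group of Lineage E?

Lineage X

The outgroup has state 'no' for every character, so 'yes' is the derived state throughout.
Only Lineage E and Lineage X show the derived state 'yes' for reduced hind limbs, supporting them as a clade.
nectar spur (derived state 'yes') is unique to Lineage X (autapomorphy; uninformative for grouping).
dorsal spines (derived state 'yes') is shared by all ingroup taxa — unites the whole ingroup.
Most parsimonious ingroup topology: ((Lineage X,Lineage E),Lineage H).
Lineage E and Lineage X form a cherry on this tree, so they are sister taxa.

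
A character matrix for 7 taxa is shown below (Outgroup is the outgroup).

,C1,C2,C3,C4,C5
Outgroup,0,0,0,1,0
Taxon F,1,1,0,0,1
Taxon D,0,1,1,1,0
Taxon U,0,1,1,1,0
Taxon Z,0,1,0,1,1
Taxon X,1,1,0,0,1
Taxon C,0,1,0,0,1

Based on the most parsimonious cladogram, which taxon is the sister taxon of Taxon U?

Character polarity is set by the outgroup: the derived state is whichever differs from the outgroup's state, so for C4 the derived state is '0', and for the remaining characters it is '1'.
Only Taxon F and Taxon X show the derived state '1' for C1, supporting them as a clade.
C2 (derived state '1') is shared by all ingroup taxa — unites the whole ingroup.
Only Taxon D and Taxon U show the derived state '1' for C3, supporting them as a clade.
C4 (derived state '0') is shared by Taxon C, Taxon F, and Taxon X — a synapomorphy uniting that clade.
Only Taxon C, Taxon F, Taxon X, and Taxon Z show the derived state '1' for C5, supporting them as a clade.
Most parsimonious ingroup topology: ((((Taxon F,Taxon X),Taxon C),Taxon Z),(Taxon D,Taxon U)).
Taxon U and Taxon D form a cherry on this tree, so they are sister taxa.

Taxon D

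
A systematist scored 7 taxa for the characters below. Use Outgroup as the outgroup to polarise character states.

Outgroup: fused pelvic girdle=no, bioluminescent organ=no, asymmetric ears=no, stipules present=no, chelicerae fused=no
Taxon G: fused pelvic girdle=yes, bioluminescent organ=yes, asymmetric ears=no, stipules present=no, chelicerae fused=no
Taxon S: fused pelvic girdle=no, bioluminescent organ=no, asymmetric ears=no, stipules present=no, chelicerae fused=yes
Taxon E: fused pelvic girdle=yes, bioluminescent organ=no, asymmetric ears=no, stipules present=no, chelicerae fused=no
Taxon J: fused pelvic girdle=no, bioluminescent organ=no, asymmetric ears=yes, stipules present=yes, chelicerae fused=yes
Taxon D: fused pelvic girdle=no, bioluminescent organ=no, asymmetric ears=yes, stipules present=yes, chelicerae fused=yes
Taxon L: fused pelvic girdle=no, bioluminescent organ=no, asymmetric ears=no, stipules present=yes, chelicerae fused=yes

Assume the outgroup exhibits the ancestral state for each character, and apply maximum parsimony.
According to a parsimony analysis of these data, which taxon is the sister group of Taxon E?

Taxon G

The outgroup has state 'no' for every character, so 'yes' is the derived state throughout.
fused pelvic girdle: derived state 'yes' in Taxon E and Taxon G only — synapomorphy for {Taxon E, Taxon G}.
bioluminescent organ (derived state 'yes') is unique to Taxon G (autapomorphy; uninformative for grouping).
asymmetric ears: derived state 'yes' in Taxon D and Taxon J only — synapomorphy for {Taxon D, Taxon J}.
stipules present (derived state 'yes') is shared by Taxon D, Taxon J, and Taxon L — a synapomorphy uniting that clade.
Only Taxon D, Taxon J, Taxon L, and Taxon S show the derived state 'yes' for chelicerae fused, supporting them as a clade.
Most parsimonious ingroup topology: ((Taxon G,Taxon E),(Taxon S,((Taxon J,Taxon D),Taxon L))).
Taxon E and Taxon G form a cherry on this tree, so they are sister taxa.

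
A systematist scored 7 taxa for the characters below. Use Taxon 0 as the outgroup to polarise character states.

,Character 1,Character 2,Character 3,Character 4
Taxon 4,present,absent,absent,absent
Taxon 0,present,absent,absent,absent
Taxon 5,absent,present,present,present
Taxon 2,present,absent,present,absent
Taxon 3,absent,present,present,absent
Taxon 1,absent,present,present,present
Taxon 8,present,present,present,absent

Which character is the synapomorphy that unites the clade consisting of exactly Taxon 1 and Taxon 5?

Character 4

Character polarity is set by the outgroup: the derived state is whichever differs from the outgroup's state, so for Character 1 the derived state is 'absent', and for the remaining characters it is 'present'.
Character 1 (derived state 'absent') is shared by Taxon 1, Taxon 3, and Taxon 5 — a synapomorphy uniting that clade.
Only Taxon 1, Taxon 3, Taxon 5, and Taxon 8 show the derived state 'present' for Character 2, supporting them as a clade.
Only Taxon 1, Taxon 2, Taxon 3, Taxon 5, and Taxon 8 show the derived state 'present' for Character 3, supporting them as a clade.
Character 4: derived state 'present' in Taxon 1 and Taxon 5 only — synapomorphy for {Taxon 1, Taxon 5}.
Most parsimonious ingroup topology: (((((Taxon 5,Taxon 1),Taxon 3),Taxon 8),Taxon 2),Taxon 4).
The clade {Taxon 1, Taxon 5} is supported by Character 4: its derived state 'present' occurs in exactly those taxa and in no other taxon (including the outgroup).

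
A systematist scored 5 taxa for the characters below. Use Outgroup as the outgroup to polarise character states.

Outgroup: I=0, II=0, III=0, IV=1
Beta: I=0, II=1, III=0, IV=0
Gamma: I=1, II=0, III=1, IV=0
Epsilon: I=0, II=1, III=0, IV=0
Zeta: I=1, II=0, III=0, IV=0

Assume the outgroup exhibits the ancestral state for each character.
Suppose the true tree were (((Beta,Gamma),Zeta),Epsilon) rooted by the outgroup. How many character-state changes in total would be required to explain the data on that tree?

6

Map each character onto (((Beta,Gamma),Zeta),Epsilon) (rooted by Outgroup) and count the minimum state changes it requires (Fitch parsimony):
I: 2; II: 2; III: 1; IV: 1.
Total tree length = 6.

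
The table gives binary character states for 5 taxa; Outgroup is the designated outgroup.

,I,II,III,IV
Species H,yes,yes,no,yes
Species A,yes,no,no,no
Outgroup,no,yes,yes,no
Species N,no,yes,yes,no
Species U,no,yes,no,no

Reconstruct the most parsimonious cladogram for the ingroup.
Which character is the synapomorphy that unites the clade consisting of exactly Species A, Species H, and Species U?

Character polarity is set by the outgroup: the derived state is whichever differs from the outgroup's state, so for II, III the derived state is 'no', and for the remaining characters it is 'yes'.
I (derived state 'yes') is shared by Species A and Species H — a synapomorphy uniting that clade.
II: derived state 'no' in Species A only — an autapomorphy, so it tells us nothing about relationships among taxa.
Only Species A, Species H, and Species U show the derived state 'no' for III, supporting them as a clade.
IV: derived state 'yes' in Species H only — an autapomorphy, so it tells us nothing about relationships among taxa.
Most parsimonious ingroup topology: (Species N,((Species A,Species H),Species U)).
The clade {Species A, Species H, Species U} is supported by III: its derived state 'no' occurs in exactly those taxa and in no other taxon (including the outgroup).

III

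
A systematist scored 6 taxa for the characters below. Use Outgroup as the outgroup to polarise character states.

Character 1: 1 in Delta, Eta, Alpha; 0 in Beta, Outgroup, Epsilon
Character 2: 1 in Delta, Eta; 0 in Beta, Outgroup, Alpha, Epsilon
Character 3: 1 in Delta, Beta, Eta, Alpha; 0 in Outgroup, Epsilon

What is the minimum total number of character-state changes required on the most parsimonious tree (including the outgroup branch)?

3

The outgroup has state '0' for every character, so '1' is the derived state throughout.
Only Alpha, Delta, and Eta show the derived state '1' for Character 1, supporting them as a clade.
Only Delta and Eta show the derived state '1' for Character 2, supporting them as a clade.
Only Alpha, Beta, Delta, and Eta show the derived state '1' for Character 3, supporting them as a clade.
Most parsimonious ingroup topology: (((Alpha,(Delta,Eta)),Beta),Epsilon).
Changes per character on this tree: Character 1: 1; Character 2: 1; Character 3: 1.
Total = 3.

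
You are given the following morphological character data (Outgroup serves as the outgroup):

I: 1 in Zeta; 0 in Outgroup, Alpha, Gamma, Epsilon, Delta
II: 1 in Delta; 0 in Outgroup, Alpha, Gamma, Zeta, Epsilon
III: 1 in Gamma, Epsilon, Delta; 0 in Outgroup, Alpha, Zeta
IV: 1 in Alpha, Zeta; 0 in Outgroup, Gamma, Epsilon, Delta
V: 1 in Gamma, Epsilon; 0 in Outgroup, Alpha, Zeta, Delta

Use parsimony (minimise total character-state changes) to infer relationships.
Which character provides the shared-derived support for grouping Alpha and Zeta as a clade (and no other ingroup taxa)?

IV

The outgroup has state '0' for every character, so '1' is the derived state throughout.
I (derived state '1') is unique to Zeta (autapomorphy; uninformative for grouping).
II: derived state '1' in Delta only — an autapomorphy, so it tells us nothing about relationships among taxa.
III: derived state '1' in Delta, Epsilon, and Gamma only — synapomorphy for {Delta, Epsilon, Gamma}.
IV (derived state '1') is shared by Alpha and Zeta — a synapomorphy uniting that clade.
V: derived state '1' in Epsilon and Gamma only — synapomorphy for {Epsilon, Gamma}.
Most parsimonious ingroup topology: ((Alpha,Zeta),((Gamma,Epsilon),Delta)).
The clade {Alpha, Zeta} is supported by IV: its derived state '1' occurs in exactly those taxa and in no other taxon (including the outgroup).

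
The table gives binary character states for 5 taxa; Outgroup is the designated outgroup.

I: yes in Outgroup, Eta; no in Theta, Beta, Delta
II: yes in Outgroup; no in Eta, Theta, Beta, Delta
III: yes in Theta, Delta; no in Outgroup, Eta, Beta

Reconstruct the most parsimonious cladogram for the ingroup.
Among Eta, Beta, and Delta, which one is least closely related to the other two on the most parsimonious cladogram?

Eta

Character polarity is set by the outgroup: the derived state is whichever differs from the outgroup's state, so for I, II the derived state is 'no', and for the remaining characters it is 'yes'.
Only Beta, Delta, and Theta show the derived state 'no' for I, supporting them as a clade.
All ingroup taxa share the derived state 'no' for II; it defines the ingroup but does not resolve relationships within it.
Only Delta and Theta show the derived state 'yes' for III, supporting them as a clade.
Most parsimonious ingroup topology: (Eta,((Theta,Delta),Beta)).
Delta and Beta share a more recent common ancestor with each other than either does with Eta, so Eta is the least closely related of the three.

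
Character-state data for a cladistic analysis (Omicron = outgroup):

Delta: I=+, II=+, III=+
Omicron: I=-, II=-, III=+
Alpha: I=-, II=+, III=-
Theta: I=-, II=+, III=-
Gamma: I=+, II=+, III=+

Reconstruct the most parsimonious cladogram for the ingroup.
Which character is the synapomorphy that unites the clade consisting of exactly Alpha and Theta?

Character polarity is set by the outgroup: the derived state is whichever differs from the outgroup's state, so for III the derived state is '-', and for the remaining characters it is '+'.
Only Delta and Gamma show the derived state '+' for I, supporting them as a clade.
All ingroup taxa share the derived state '+' for II; it defines the ingroup but does not resolve relationships within it.
III: derived state '-' in Alpha and Theta only — synapomorphy for {Alpha, Theta}.
Most parsimonious ingroup topology: ((Alpha,Theta),(Gamma,Delta)).
The clade {Alpha, Theta} is supported by III: its derived state '-' occurs in exactly those taxa and in no other taxon (including the outgroup).

III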